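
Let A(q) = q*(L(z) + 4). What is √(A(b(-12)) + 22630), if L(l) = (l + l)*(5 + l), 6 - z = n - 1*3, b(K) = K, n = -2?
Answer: √18358 ≈ 135.49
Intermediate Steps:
z = 11 (z = 6 - (-2 - 1*3) = 6 - (-2 - 3) = 6 - 1*(-5) = 6 + 5 = 11)
L(l) = 2*l*(5 + l) (L(l) = (2*l)*(5 + l) = 2*l*(5 + l))
A(q) = 356*q (A(q) = q*(2*11*(5 + 11) + 4) = q*(2*11*16 + 4) = q*(352 + 4) = q*356 = 356*q)
√(A(b(-12)) + 22630) = √(356*(-12) + 22630) = √(-4272 + 22630) = √18358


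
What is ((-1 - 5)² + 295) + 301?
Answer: 632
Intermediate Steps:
((-1 - 5)² + 295) + 301 = ((-6)² + 295) + 301 = (36 + 295) + 301 = 331 + 301 = 632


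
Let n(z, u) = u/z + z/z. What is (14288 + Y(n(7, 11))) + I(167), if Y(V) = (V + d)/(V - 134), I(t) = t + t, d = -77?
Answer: 13452761/920 ≈ 14623.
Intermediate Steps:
n(z, u) = 1 + u/z (n(z, u) = u/z + 1 = 1 + u/z)
I(t) = 2*t
Y(V) = (-77 + V)/(-134 + V) (Y(V) = (V - 77)/(V - 134) = (-77 + V)/(-134 + V))
(14288 + Y(n(7, 11))) + I(167) = (14288 + (-77 + (11 + 7)/7)/(-134 + (11 + 7)/7)) + 2*167 = (14288 + (-77 + (⅐)*18)/(-134 + (⅐)*18)) + 334 = (14288 + (-77 + 18/7)/(-134 + 18/7)) + 334 = (14288 - 521/7/(-920/7)) + 334 = (14288 - 7/920*(-521/7)) + 334 = (14288 + 521/920) + 334 = 13145481/920 + 334 = 13452761/920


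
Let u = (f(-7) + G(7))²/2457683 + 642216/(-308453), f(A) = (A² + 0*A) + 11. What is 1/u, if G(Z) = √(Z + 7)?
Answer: -597840066969775287921007/1243856557810363642663298 - 7014958679293642410*√14/621928278905181821331649 ≈ -0.48068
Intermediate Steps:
f(A) = 11 + A² (f(A) = (A² + 0) + 11 = A² + 11 = 11 + A²)
G(Z) = √(7 + Z)
u = -642216/308453 + (60 + √14)²/2457683 (u = ((11 + (-7)²) + √(7 + 7))²/2457683 + 642216/(-308453) = ((11 + 49) + √14)²*(1/2457683) + 642216*(-1/308453) = (60 + √14)²*(1/2457683) - 642216/308453 = (60 + √14)²/2457683 - 642216/308453 = -642216/308453 + (60 + √14)²/2457683 ≈ -2.0804)
1/u = 1/(-1577248596386/758079694399 + 120*√14/2457683)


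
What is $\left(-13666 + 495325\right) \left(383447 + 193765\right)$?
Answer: $278019354708$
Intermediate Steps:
$\left(-13666 + 495325\right) \left(383447 + 193765\right) = 481659 \cdot 577212 = 278019354708$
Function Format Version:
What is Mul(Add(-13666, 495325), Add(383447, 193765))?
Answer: 278019354708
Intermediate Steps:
Mul(Add(-13666, 495325), Add(383447, 193765)) = Mul(481659, 577212) = 278019354708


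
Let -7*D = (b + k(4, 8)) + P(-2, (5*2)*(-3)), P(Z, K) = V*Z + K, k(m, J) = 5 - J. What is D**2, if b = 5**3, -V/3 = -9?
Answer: 1444/49 ≈ 29.469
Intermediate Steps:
V = 27 (V = -3*(-9) = 27)
b = 125
P(Z, K) = K + 27*Z (P(Z, K) = 27*Z + K = K + 27*Z)
D = -38/7 (D = -((125 + (5 - 1*8)) + ((5*2)*(-3) + 27*(-2)))/7 = -((125 + (5 - 8)) + (10*(-3) - 54))/7 = -((125 - 3) + (-30 - 54))/7 = -(122 - 84)/7 = -1/7*38 = -38/7 ≈ -5.4286)
D**2 = (-38/7)**2 = 1444/49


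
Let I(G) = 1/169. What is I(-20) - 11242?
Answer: -1899897/169 ≈ -11242.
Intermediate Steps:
I(G) = 1/169
I(-20) - 11242 = 1/169 - 11242 = -1899897/169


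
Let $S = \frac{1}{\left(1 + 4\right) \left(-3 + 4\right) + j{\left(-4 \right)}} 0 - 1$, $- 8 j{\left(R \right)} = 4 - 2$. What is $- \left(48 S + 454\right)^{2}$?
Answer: $-164836$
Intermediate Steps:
$j{\left(R \right)} = - \frac{1}{4}$ ($j{\left(R \right)} = - \frac{4 - 2}{8} = \left(- \frac{1}{8}\right) 2 = - \frac{1}{4}$)
$S = -1$ ($S = \frac{1}{\left(1 + 4\right) \left(-3 + 4\right) - \frac{1}{4}} \cdot 0 - 1 = \frac{1}{5 \cdot 1 - \frac{1}{4}} \cdot 0 - 1 = \frac{1}{5 - \frac{1}{4}} \cdot 0 - 1 = \frac{1}{\frac{19}{4}} \cdot 0 - 1 = \frac{4}{19} \cdot 0 - 1 = 0 - 1 = -1$)
$- \left(48 S + 454\right)^{2} = - \left(48 \left(-1\right) + 454\right)^{2} = - \left(-48 + 454\right)^{2} = - 406^{2} = \left(-1\right) 164836 = -164836$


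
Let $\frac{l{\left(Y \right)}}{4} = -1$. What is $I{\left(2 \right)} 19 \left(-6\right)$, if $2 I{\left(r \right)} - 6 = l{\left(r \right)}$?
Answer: $-114$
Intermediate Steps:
$l{\left(Y \right)} = -4$ ($l{\left(Y \right)} = 4 \left(-1\right) = -4$)
$I{\left(r \right)} = 1$ ($I{\left(r \right)} = 3 + \frac{1}{2} \left(-4\right) = 3 - 2 = 1$)
$I{\left(2 \right)} 19 \left(-6\right) = 1 \cdot 19 \left(-6\right) = 19 \left(-6\right) = -114$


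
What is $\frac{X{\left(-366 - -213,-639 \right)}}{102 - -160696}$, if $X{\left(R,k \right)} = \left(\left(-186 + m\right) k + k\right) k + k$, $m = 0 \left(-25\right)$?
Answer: $- \frac{37770012}{80399} \approx -469.78$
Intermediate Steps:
$m = 0$
$X{\left(R,k \right)} = k - 185 k^{2}$ ($X{\left(R,k \right)} = \left(\left(-186 + 0\right) k + k\right) k + k = \left(- 186 k + k\right) k + k = - 185 k k + k = - 185 k^{2} + k = k - 185 k^{2}$)
$\frac{X{\left(-366 - -213,-639 \right)}}{102 - -160696} = \frac{\left(-639\right) \left(1 - -118215\right)}{102 - -160696} = \frac{\left(-639\right) \left(1 + 118215\right)}{102 + 160696} = \frac{\left(-639\right) 118216}{160798} = \left(-75540024\right) \frac{1}{160798} = - \frac{37770012}{80399}$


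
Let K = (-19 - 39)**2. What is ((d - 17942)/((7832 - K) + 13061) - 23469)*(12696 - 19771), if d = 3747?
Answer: 2910671244200/17529 ≈ 1.6605e+8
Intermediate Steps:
K = 3364 (K = (-58)**2 = 3364)
((d - 17942)/((7832 - K) + 13061) - 23469)*(12696 - 19771) = ((3747 - 17942)/((7832 - 1*3364) + 13061) - 23469)*(12696 - 19771) = (-14195/((7832 - 3364) + 13061) - 23469)*(-7075) = (-14195/(4468 + 13061) - 23469)*(-7075) = (-14195/17529 - 23469)*(-7075) = -411402296/17529*(-7075) = 2910671244200/17529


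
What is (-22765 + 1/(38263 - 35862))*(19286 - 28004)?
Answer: 476515104552/2401 ≈ 1.9847e+8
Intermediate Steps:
(-22765 + 1/(38263 - 35862))*(19286 - 28004) = (-22765 + 1/2401)*(-8718) = -54658764/2401*(-8718) = 476515104552/2401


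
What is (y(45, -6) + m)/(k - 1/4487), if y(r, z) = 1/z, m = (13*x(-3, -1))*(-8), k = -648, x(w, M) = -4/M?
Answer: 11204039/17445462 ≈ 0.64223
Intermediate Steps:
m = -416 (m = (13*(-4/(-1)))*(-8) = (13*(-4*(-1)))*(-8) = (13*4)*(-8) = 52*(-8) = -416)
(y(45, -6) + m)/(k - 1/4487) = (1/(-6) - 416)/(-648 - 1/4487) = (-⅙ - 416)/(-648 - 1*1/4487) = -2497/(6*(-648 - 1/4487)) = -2497/(6*(-2907577/4487)) = -2497/6*(-4487/2907577) = 11204039/17445462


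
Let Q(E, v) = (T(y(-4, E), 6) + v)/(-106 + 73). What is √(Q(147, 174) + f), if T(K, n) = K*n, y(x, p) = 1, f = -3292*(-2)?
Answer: 2*√199001/11 ≈ 81.108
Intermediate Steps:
f = 6584
Q(E, v) = -2/11 - v/33 (Q(E, v) = (1*6 + v)/(-106 + 73) = (6 + v)/(-33) = (6 + v)*(-1/33) = -2/11 - v/33)
√(Q(147, 174) + f) = √((-2/11 - 1/33*174) + 6584) = √((-2/11 - 58/11) + 6584) = √(-60/11 + 6584) = √(72364/11) = 2*√199001/11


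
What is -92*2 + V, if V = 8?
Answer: -176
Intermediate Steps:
-92*2 + V = -92*2 + 8 = -184 + 8 = -176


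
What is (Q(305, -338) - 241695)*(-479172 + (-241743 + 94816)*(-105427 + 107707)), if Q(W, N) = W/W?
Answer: 81081746488008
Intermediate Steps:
Q(W, N) = 1
(Q(305, -338) - 241695)*(-479172 + (-241743 + 94816)*(-105427 + 107707)) = (1 - 241695)*(-479172 + (-241743 + 94816)*(-105427 + 107707)) = -241694*(-479172 - 146927*2280) = -241694*(-479172 - 334993560) = -241694*(-335472732) = 81081746488008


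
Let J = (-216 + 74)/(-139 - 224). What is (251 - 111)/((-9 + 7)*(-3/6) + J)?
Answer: 10164/101 ≈ 100.63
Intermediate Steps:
J = 142/363 (J = -142/(-363) = -142*(-1/363) = 142/363 ≈ 0.39118)
(251 - 111)/((-9 + 7)*(-3/6) + J) = (251 - 111)/((-9 + 7)*(-3/6) + 142/363) = 140/(-(-6)/6 + 142/363) = 140/(-2*(-½) + 142/363) = 140/(1 + 142/363) = 140/(505/363) = 140*(363/505) = 10164/101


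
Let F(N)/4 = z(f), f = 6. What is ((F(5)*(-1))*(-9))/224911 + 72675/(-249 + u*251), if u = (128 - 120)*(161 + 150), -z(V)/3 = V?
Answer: 15940900053/140398217729 ≈ 0.11354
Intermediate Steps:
z(V) = -3*V
u = 2488 (u = 8*311 = 2488)
F(N) = -72 (F(N) = 4*(-3*6) = 4*(-18) = -72)
((F(5)*(-1))*(-9))/224911 + 72675/(-249 + u*251) = (-72*(-1)*(-9))/224911 + 72675/(-249 + 2488*251) = (72*(-9))*(1/224911) + 72675/(-249 + 624488) = -648*1/224911 + 72675/624239 = -648/224911 + 72675*(1/624239) = -648/224911 + 72675/624239 = 15940900053/140398217729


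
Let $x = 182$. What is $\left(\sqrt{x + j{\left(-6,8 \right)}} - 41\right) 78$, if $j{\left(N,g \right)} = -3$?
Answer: $-3198 + 78 \sqrt{179} \approx -2154.4$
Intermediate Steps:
$\left(\sqrt{x + j{\left(-6,8 \right)}} - 41\right) 78 = \left(\sqrt{182 - 3} - 41\right) 78 = \left(\sqrt{179} - 41\right) 78 = \left(-41 + \sqrt{179}\right) 78 = -3198 + 78 \sqrt{179}$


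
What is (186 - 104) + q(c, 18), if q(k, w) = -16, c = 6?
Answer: 66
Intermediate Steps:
(186 - 104) + q(c, 18) = (186 - 104) - 16 = 82 - 16 = 66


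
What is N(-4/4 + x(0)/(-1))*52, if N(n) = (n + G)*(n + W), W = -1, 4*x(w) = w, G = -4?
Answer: 520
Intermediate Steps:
x(w) = w/4
N(n) = (-1 + n)*(-4 + n) (N(n) = (n - 4)*(n - 1) = (-4 + n)*(-1 + n) = (-1 + n)*(-4 + n))
N(-4/4 + x(0)/(-1))*52 = (4 + (-4/4 + ((¼)*0)/(-1))² - 5*(-4/4 + ((¼)*0)/(-1)))*52 = (4 + (-4*¼ + 0*(-1))² - 5*(-4*¼ + 0*(-1)))*52 = (4 + (-1 + 0)² - 5*(-1 + 0))*52 = (4 + (-1)² - 5*(-1))*52 = (4 + 1 + 5)*52 = 10*52 = 520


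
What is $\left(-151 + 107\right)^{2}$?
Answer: $1936$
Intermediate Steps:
$\left(-151 + 107\right)^{2} = \left(-44\right)^{2} = 1936$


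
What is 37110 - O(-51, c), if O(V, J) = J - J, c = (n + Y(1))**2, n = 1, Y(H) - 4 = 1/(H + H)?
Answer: 37110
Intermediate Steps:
Y(H) = 4 + 1/(2*H) (Y(H) = 4 + 1/(H + H) = 4 + 1/(2*H))
c = 121/4 (c = (1 + (4 + (1/2)/1))**2 = (1 + (4 + (1/2)*1))**2 = (1 + (4 + 1/2))**2 = (1 + 9/2)**2 = (11/2)**2 = 121/4 ≈ 30.250)
O(V, J) = 0
37110 - O(-51, c) = 37110 - 1*0 = 37110 + 0 = 37110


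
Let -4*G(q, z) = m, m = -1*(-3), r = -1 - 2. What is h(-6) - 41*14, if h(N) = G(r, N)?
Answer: -2299/4 ≈ -574.75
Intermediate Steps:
r = -3
m = 3
G(q, z) = -¾ (G(q, z) = -¼*3 = -¾)
h(N) = -¾
h(-6) - 41*14 = -¾ - 41*14 = -¾ - 574 = -2299/4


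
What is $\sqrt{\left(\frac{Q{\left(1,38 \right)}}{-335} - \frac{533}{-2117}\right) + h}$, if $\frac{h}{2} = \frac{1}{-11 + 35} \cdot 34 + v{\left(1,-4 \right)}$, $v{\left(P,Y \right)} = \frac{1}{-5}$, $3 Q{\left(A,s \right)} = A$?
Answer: $\frac{\sqrt{48599756093310}}{4255170} \approx 1.6383$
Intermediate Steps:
$Q{\left(A,s \right)} = \frac{A}{3}$
$v{\left(P,Y \right)} = - \frac{1}{5}$
$h = \frac{73}{30}$ ($h = 2 \left(\frac{1}{-11 + 35} \cdot 34 - \frac{1}{5}\right) = 2 \left(\frac{1}{24} \cdot 34 - \frac{1}{5}\right) = 2 \left(\frac{17}{12} - \frac{1}{5}\right) = 2 \cdot \frac{73}{60} = \frac{73}{30} \approx 2.4333$)
$\sqrt{\left(\frac{Q{\left(1,38 \right)}}{-335} - \frac{533}{-2117}\right) + h} = \sqrt{\left(\frac{\frac{1}{3} \cdot 1}{-335} - \frac{533}{-2117}\right) + \frac{73}{30}} = \sqrt{\left(\frac{1}{3} \left(- \frac{1}{335}\right) - - \frac{533}{2117}\right) + \frac{73}{30}} = \sqrt{\left(- \frac{1}{1005} + \frac{533}{2117}\right) + \frac{73}{30}} = \sqrt{\frac{533548}{2127585} + \frac{73}{30}} = \sqrt{\frac{11421343}{4255170}} = \frac{\sqrt{48599756093310}}{4255170}$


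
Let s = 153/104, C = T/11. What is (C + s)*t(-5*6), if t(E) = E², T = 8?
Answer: 565875/286 ≈ 1978.6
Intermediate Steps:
C = 8/11 ≈ 0.72727
s = 153/104 (s = 153*(1/104) = 153/104 ≈ 1.4712)
(C + s)*t(-5*6) = (8/11 + 153/104)*(-5*6)² = (2515/1144)*(-30)² = (2515/1144)*900 = 565875/286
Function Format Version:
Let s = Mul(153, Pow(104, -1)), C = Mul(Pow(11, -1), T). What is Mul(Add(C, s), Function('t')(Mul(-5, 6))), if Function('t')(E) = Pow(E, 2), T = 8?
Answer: Rational(565875, 286) ≈ 1978.6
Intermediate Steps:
C = Rational(8, 11) (C = Mul(Pow(11, -1), 8) = Mul(Rational(1, 11), 8) = Rational(8, 11) ≈ 0.72727)
s = Rational(153, 104) (s = Mul(153, Rational(1, 104)) = Rational(153, 104) ≈ 1.4712)
Mul(Add(C, s), Function('t')(Mul(-5, 6))) = Mul(Add(Rational(8, 11), Rational(153, 104)), Pow(Mul(-5, 6), 2)) = Mul(Rational(2515, 1144), Pow(-30, 2)) = Mul(Rational(2515, 1144), 900) = Rational(565875, 286)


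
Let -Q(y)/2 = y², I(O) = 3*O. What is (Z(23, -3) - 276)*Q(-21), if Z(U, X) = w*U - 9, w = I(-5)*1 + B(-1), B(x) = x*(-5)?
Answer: 454230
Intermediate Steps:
B(x) = -5*x
w = -10 (w = (3*(-5))*1 - 5*(-1) = -15*1 + 5 = -15 + 5 = -10)
Q(y) = -2*y²
Z(U, X) = -9 - 10*U (Z(U, X) = -10*U - 9 = -9 - 10*U)
(Z(23, -3) - 276)*Q(-21) = ((-9 - 10*23) - 276)*(-2*(-21)²) = ((-9 - 230) - 276)*(-2*441) = (-239 - 276)*(-882) = -515*(-882) = 454230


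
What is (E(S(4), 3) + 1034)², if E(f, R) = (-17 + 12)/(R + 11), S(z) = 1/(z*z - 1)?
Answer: 209409841/196 ≈ 1.0684e+6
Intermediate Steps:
S(z) = 1/(-1 + z²) (S(z) = 1/(z² - 1) = 1/(-1 + z²))
E(f, R) = -5/(11 + R)
(E(S(4), 3) + 1034)² = (-5/(11 + 3) + 1034)² = (-5/14 + 1034)² = (14471/14)² = 209409841/196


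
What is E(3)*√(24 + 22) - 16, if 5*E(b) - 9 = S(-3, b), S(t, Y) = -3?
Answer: -16 + 6*√46/5 ≈ -7.8612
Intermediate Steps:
E(b) = 6/5 (E(b) = 9/5 + (⅕)*(-3) = 9/5 - ⅗ = 6/5)
E(3)*√(24 + 22) - 16 = 6*√(24 + 22)/5 - 16 = 6*√46/5 - 16 = -16 + 6*√46/5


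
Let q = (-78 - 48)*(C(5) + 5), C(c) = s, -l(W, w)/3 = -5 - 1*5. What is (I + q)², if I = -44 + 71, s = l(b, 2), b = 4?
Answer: 19210689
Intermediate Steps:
l(W, w) = 30 (l(W, w) = -3*(-5 - 1*5) = -3*(-5 - 5) = -3*(-10) = 30)
s = 30
C(c) = 30
I = 27
q = -4410 (q = (-78 - 48)*(30 + 5) = -126*35 = -4410)
(I + q)² = (27 - 4410)² = (-4383)² = 19210689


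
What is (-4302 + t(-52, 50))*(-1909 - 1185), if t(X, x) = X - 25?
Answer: 13548626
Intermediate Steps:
t(X, x) = -25 + X
(-4302 + t(-52, 50))*(-1909 - 1185) = (-4302 + (-25 - 52))*(-1909 - 1185) = (-4302 - 77)*(-3094) = -4379*(-3094) = 13548626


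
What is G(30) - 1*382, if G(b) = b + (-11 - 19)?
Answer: -382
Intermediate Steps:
G(b) = -30 + b (G(b) = b - 30 = -30 + b)
G(30) - 1*382 = (-30 + 30) - 1*382 = 0 - 382 = -382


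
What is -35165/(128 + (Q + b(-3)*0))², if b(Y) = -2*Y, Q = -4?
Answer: -35165/15376 ≈ -2.2870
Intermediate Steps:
-35165/(128 + (Q + b(-3)*0))² = -35165/(128 + (-4 - 2*(-3)*0))² = -35165/(128 + (-4 + 6*0))² = -35165/(128 + (-4 + 0))² = -35165/(128 - 4)² = -35165/(124²) = -35165/15376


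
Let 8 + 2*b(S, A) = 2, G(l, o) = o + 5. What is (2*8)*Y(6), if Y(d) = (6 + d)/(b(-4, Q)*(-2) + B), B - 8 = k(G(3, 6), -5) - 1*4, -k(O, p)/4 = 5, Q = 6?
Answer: -96/5 ≈ -19.200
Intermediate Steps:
G(l, o) = 5 + o
k(O, p) = -20 (k(O, p) = -4*5 = -20)
b(S, A) = -3 (b(S, A) = -4 + (½)*2 = -4 + 1 = -3)
B = -16 (B = 8 + (-20 - 1*4) = 8 + (-20 - 4) = 8 - 24 = -16)
Y(d) = -⅗ - d/10 (Y(d) = (6 + d)/(-3*(-2) - 16) = (6 + d)/(6 - 16) = (6 + d)/(-10) = (6 + d)*(-⅒) = -⅗ - d/10)
(2*8)*Y(6) = (2*8)*(-⅗ - ⅒*6) = 16*(-⅗ - ⅗) = 16*(-6/5) = -96/5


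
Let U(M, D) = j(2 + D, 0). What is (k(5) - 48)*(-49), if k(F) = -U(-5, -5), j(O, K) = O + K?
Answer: 2205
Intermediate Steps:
j(O, K) = K + O
U(M, D) = 2 + D (U(M, D) = 0 + (2 + D) = 2 + D)
k(F) = 3 (k(F) = -(2 - 5) = -1*(-3) = 3)
(k(5) - 48)*(-49) = (3 - 48)*(-49) = -45*(-49) = 2205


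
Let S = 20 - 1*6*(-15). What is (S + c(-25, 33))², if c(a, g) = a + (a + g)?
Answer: 8649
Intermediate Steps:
S = 110 (S = 20 - 6*(-15) = 20 + 90 = 110)
c(a, g) = g + 2*a
(S + c(-25, 33))² = (110 + (33 + 2*(-25)))² = (110 + (33 - 50))² = (110 - 17)² = 93² = 8649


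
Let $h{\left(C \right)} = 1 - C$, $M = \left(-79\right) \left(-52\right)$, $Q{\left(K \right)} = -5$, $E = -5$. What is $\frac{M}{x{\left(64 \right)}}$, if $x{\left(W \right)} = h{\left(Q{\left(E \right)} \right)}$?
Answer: $\frac{2054}{3} \approx 684.67$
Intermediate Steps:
$M = 4108$
$x{\left(W \right)} = 6$ ($x{\left(W \right)} = 1 - -5 = 1 + 5 = 6$)
$\frac{M}{x{\left(64 \right)}} = \frac{4108}{6} = 4108 \cdot \frac{1}{6} = \frac{2054}{3}$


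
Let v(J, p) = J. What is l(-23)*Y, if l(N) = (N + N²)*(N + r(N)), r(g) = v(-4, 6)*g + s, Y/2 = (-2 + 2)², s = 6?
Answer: 0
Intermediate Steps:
Y = 0 (Y = 2*(-2 + 2)² = 2*0² = 2*0 = 0)
r(g) = 6 - 4*g (r(g) = -4*g + 6 = 6 - 4*g)
l(N) = (6 - 3*N)*(N + N²) (l(N) = (N + N²)*(N + (6 - 4*N)) = (N + N²)*(6 - 3*N) = (6 - 3*N)*(N + N²))
l(-23)*Y = (3*(-23)*(2 - 23 - 1*(-23)²))*0 = (3*(-23)*(2 - 23 - 1*529))*0 = (3*(-23)*(2 - 23 - 529))*0 = (3*(-23)*(-550))*0 = 37950*0 = 0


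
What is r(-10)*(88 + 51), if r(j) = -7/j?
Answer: 973/10 ≈ 97.300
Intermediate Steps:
r(-10)*(88 + 51) = (-7/(-10))*(88 + 51) = -7*(-⅒)*139 = (7/10)*139 = 973/10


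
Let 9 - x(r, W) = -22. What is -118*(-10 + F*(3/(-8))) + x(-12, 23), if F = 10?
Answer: 3307/2 ≈ 1653.5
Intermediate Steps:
x(r, W) = 31 (x(r, W) = 9 - 1*(-22) = 9 + 22 = 31)
-118*(-10 + F*(3/(-8))) + x(-12, 23) = -118*(-10 + 10*(3/(-8))) + 31 = -118*(-10 + 10*(3*(-⅛))) + 31 = -118*(-10 + 10*(-3/8)) + 31 = -118*(-10 - 15/4) + 31 = -118*(-55/4) + 31 = 3245/2 + 31 = 3307/2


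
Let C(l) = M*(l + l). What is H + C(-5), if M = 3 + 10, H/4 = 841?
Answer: 3234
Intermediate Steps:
H = 3364 (H = 4*841 = 3364)
M = 13
C(l) = 26*l (C(l) = 13*(l + l) = 13*(2*l) = 26*l)
H + C(-5) = 3364 + 26*(-5) = 3364 - 130 = 3234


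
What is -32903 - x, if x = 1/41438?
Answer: -1363434515/41438 ≈ -32903.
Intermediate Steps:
x = 1/41438 ≈ 2.4132e-5
-32903 - x = -32903 - 1*1/41438 = -32903 - 1/41438 = -1363434515/41438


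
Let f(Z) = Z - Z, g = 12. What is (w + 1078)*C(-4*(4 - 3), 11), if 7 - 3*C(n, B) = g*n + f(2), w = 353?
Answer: 26235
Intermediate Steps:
f(Z) = 0
C(n, B) = 7/3 - 4*n (C(n, B) = 7/3 - (12*n + 0)/3 = 7/3 - 4*n)
(w + 1078)*C(-4*(4 - 3), 11) = (353 + 1078)*(7/3 - (-16)*(4 - 3)) = 1431*(7/3 - (-16)) = 1431*(7/3 - 4*(-4)) = 1431*(7/3 + 16) = 1431*(55/3) = 26235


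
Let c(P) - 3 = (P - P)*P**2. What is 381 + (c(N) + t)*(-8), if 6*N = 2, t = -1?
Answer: 365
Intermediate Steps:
N = 1/3 (N = (1/6)*2 = 1/3 ≈ 0.33333)
c(P) = 3 (c(P) = 3 + (P - P)*P**2 = 3 + 0*P**2 = 3 + 0 = 3)
381 + (c(N) + t)*(-8) = 381 + (3 - 1)*(-8) = 381 + 2*(-8) = 381 - 16 = 365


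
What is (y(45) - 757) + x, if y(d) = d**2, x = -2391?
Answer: -1123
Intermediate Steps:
(y(45) - 757) + x = (45**2 - 757) - 2391 = (2025 - 757) - 2391 = 1268 - 2391 = -1123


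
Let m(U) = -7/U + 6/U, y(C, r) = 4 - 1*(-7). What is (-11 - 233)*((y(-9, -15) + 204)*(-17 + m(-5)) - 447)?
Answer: 990396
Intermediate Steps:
y(C, r) = 11 (y(C, r) = 4 + 7 = 11)
m(U) = -1/U
(-11 - 233)*((y(-9, -15) + 204)*(-17 + m(-5)) - 447) = (-11 - 233)*((11 + 204)*(-17 - 1/(-5)) - 447) = -244*(215*(-17 - 1*(-1/5)) - 447) = -244*(215*(-17 + 1/5) - 447) = -244*(215*(-84/5) - 447) = -244*(-3612 - 447) = -244*(-4059) = 990396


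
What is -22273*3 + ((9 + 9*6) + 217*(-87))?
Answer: -85635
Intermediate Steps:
-22273*3 + ((9 + 9*6) + 217*(-87)) = -66819 + ((9 + 54) - 18879) = -66819 + (63 - 18879) = -66819 - 18816 = -85635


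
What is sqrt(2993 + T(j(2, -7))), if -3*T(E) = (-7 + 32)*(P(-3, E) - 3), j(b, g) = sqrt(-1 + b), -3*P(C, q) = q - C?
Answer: sqrt(27262)/3 ≈ 55.037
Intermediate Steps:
P(C, q) = -q/3 + C/3 (P(C, q) = -(q - C)/3 = -q/3 + C/3)
T(E) = 100/3 + 25*E/9 (T(E) = -(-7 + 32)*((-E/3 + (1/3)*(-3)) - 3)/3 = -25*((-E/3 - 1) - 3)/3 = -25*((-1 - E/3) - 3)/3 = -25*(-4 - E/3)/3 = -(-100 - 25*E/3)/3 = 100/3 + 25*E/9)
sqrt(2993 + T(j(2, -7))) = sqrt(2993 + (100/3 + 25*sqrt(-1 + 2)/9)) = sqrt(2993 + (100/3 + 25*sqrt(1)/9)) = sqrt(2993 + (100/3 + (25/9)*1)) = sqrt(2993 + (100/3 + 25/9)) = sqrt(2993 + 325/9) = sqrt(27262/9) = sqrt(27262)/3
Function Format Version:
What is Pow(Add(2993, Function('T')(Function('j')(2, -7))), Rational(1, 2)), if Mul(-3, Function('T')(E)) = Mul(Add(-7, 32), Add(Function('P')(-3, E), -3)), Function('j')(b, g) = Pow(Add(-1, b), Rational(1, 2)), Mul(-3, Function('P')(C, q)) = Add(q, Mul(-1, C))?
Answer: Mul(Rational(1, 3), Pow(27262, Rational(1, 2))) ≈ 55.037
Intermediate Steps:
Function('P')(C, q) = Add(Mul(Rational(-1, 3), q), Mul(Rational(1, 3), C)) (Function('P')(C, q) = Mul(Rational(-1, 3), Add(q, Mul(-1, C))) = Add(Mul(Rational(-1, 3), q), Mul(Rational(1, 3), C)))
Function('T')(E) = Add(Rational(100, 3), Mul(Rational(25, 9), E)) (Function('T')(E) = Mul(Rational(-1, 3), Mul(Add(-7, 32), Add(Add(Mul(Rational(-1, 3), E), Mul(Rational(1, 3), -3)), -3))) = Mul(Rational(-1, 3), Mul(25, Add(Add(Mul(Rational(-1, 3), E), -1), -3))) = Mul(Rational(-1, 3), Mul(25, Add(Add(-1, Mul(Rational(-1, 3), E)), -3))) = Mul(Rational(-1, 3), Mul(25, Add(-4, Mul(Rational(-1, 3), E)))) = Mul(Rational(-1, 3), Add(-100, Mul(Rational(-25, 3), E))) = Add(Rational(100, 3), Mul(Rational(25, 9), E)))
Pow(Add(2993, Function('T')(Function('j')(2, -7))), Rational(1, 2)) = Pow(Add(2993, Add(Rational(100, 3), Mul(Rational(25, 9), Pow(Add(-1, 2), Rational(1, 2))))), Rational(1, 2)) = Pow(Add(2993, Add(Rational(100, 3), Mul(Rational(25, 9), Pow(1, Rational(1, 2))))), Rational(1, 2)) = Pow(Add(2993, Add(Rational(100, 3), Mul(Rational(25, 9), 1))), Rational(1, 2)) = Pow(Add(2993, Add(Rational(100, 3), Rational(25, 9))), Rational(1, 2)) = Pow(Add(2993, Rational(325, 9)), Rational(1, 2)) = Pow(Rational(27262, 9), Rational(1, 2)) = Mul(Rational(1, 3), Pow(27262, Rational(1, 2)))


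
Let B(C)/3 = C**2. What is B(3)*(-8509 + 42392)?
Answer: 914841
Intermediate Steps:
B(C) = 3*C**2
B(3)*(-8509 + 42392) = (3*3**2)*(-8509 + 42392) = (3*9)*33883 = 27*33883 = 914841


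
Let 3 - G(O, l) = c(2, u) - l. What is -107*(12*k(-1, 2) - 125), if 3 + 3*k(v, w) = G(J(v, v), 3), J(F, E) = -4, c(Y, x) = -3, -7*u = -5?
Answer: 10807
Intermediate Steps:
u = 5/7 (u = -1/7*(-5) = 5/7 ≈ 0.71429)
G(O, l) = 6 + l (G(O, l) = 3 - (-3 - l) = 3 + (3 + l) = 6 + l)
k(v, w) = 2 (k(v, w) = -1 + (6 + 3)/3 = -1 + (1/3)*9 = -1 + 3 = 2)
-107*(12*k(-1, 2) - 125) = -107*(12*2 - 125) = -107*(24 - 125) = -107*(-101) = 10807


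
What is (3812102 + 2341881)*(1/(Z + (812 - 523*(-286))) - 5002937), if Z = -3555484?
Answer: -9530545223697929787/309554 ≈ -3.0788e+13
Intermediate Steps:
(3812102 + 2341881)*(1/(Z + (812 - 523*(-286))) - 5002937) = (3812102 + 2341881)*(1/(-3555484 + (812 - 523*(-286))) - 5002937) = 6153983*(1/(-3555484 + (812 + 149578)) - 5002937) = 6153983*(1/(-3555484 + 150390) - 5002937) = 6153983*(1/(-3405094) - 5002937) = 6153983*(-1/3405094 - 5002937) = 6153983*(-17035470761079/3405094) = -9530545223697929787/309554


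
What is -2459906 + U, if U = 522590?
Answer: -1937316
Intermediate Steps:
-2459906 + U = -2459906 + 522590 = -1937316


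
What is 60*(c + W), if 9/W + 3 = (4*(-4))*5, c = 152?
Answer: 756420/83 ≈ 9113.5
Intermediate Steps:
W = -9/83 (W = 9/(-3 + (4*(-4))*5) = 9/(-3 - 16*5) = 9/(-3 - 80) = 9/(-83) = 9*(-1/83) = -9/83 ≈ -0.10843)
60*(c + W) = 60*(152 - 9/83) = 60*(12607/83) = 756420/83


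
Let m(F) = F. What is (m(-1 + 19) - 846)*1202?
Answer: -995256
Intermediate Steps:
(m(-1 + 19) - 846)*1202 = ((-1 + 19) - 846)*1202 = (18 - 846)*1202 = -828*1202 = -995256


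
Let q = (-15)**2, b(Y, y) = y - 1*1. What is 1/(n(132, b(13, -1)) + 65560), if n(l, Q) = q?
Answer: 1/65785 ≈ 1.5201e-5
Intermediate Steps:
b(Y, y) = -1 + y (b(Y, y) = y - 1 = -1 + y)
q = 225
n(l, Q) = 225
1/(n(132, b(13, -1)) + 65560) = 1/(225 + 65560) = 1/65785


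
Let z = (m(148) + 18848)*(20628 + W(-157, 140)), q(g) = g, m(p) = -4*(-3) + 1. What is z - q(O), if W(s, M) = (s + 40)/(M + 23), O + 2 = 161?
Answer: 63415314750/163 ≈ 3.8905e+8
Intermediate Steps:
m(p) = 13 (m(p) = 12 + 1 = 13)
O = 159 (O = -2 + 161 = 159)
W(s, M) = (40 + s)/(23 + M)
z = 63415340667/163 (z = (13 + 18848)*(20628 + (40 - 157)/(23 + 140)) = 18861*(20628 - 117/163) = 18861*(3362247/163) = 63415340667/163 ≈ 3.8905e+8)
z - q(O) = 63415340667/163 - 1*159 = 63415340667/163 - 159 = 63415314750/163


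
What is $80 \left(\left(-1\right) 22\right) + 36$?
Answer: $-1724$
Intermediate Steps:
$80 \left(\left(-1\right) 22\right) + 36 = 80 \left(-22\right) + 36 = -1760 + 36 = -1724$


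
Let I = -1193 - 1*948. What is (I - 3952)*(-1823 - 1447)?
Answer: 19924110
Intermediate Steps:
I = -2141 (I = -1193 - 948 = -2141)
(I - 3952)*(-1823 - 1447) = (-2141 - 3952)*(-1823 - 1447) = -6093*(-3270) = 19924110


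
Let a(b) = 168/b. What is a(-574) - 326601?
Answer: -13390653/41 ≈ -3.2660e+5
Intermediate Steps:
a(-574) - 326601 = 168/(-574) - 326601 = 168*(-1/574) - 326601 = -12/41 - 326601 = -13390653/41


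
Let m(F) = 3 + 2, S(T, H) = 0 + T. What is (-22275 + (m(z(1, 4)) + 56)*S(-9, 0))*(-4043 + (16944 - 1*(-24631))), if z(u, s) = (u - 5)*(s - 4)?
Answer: -856630368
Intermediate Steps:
S(T, H) = T
z(u, s) = (-5 + u)*(-4 + s)
m(F) = 5
(-22275 + (m(z(1, 4)) + 56)*S(-9, 0))*(-4043 + (16944 - 1*(-24631))) = (-22275 + (5 + 56)*(-9))*(-4043 + (16944 - 1*(-24631))) = (-22275 + 61*(-9))*(-4043 + (16944 + 24631)) = (-22275 - 549)*(-4043 + 41575) = -22824*37532 = -856630368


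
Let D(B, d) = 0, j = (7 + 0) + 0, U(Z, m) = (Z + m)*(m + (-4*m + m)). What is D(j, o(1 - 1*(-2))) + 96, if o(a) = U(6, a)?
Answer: 96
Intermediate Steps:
U(Z, m) = -2*m*(Z + m) (U(Z, m) = (Z + m)*(m - 3*m) = (Z + m)*(-2*m) = -2*m*(Z + m))
o(a) = -2*a*(6 + a)
j = 7 (j = 7 + 0 = 7)
D(j, o(1 - 1*(-2))) + 96 = 0 + 96 = 96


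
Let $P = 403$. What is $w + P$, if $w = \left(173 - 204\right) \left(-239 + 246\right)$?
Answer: $186$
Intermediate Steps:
$w = -217$ ($w = \left(-31\right) 7 = -217$)
$w + P = -217 + 403 = 186$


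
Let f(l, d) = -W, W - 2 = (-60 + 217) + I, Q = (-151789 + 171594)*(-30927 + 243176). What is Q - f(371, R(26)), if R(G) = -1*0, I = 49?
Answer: 4203591653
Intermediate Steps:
Q = 4203591445 (Q = 19805*212249 = 4203591445)
R(G) = 0
W = 208 (W = 2 + ((-60 + 217) + 49) = 2 + (157 + 49) = 2 + 206 = 208)
f(l, d) = -208 (f(l, d) = -1*208 = -208)
Q - f(371, R(26)) = 4203591445 - 1*(-208) = 4203591445 + 208 = 4203591653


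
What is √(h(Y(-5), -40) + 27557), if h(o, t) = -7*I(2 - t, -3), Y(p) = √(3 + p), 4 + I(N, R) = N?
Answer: √27291 ≈ 165.20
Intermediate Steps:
I(N, R) = -4 + N
h(o, t) = 14 + 7*t (h(o, t) = -7*(-4 + (2 - t)) = -7*(-2 - t) = 14 + 7*t)
√(h(Y(-5), -40) + 27557) = √((14 + 7*(-40)) + 27557) = √((14 - 280) + 27557) = √(-266 + 27557) = √27291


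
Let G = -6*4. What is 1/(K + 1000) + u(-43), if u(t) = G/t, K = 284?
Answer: 30859/55212 ≈ 0.55892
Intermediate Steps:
G = -24
u(t) = -24/t
1/(K + 1000) + u(-43) = 1/(284 + 1000) - 24/(-43) = 1/1284 - 24*(-1/43) = 1/1284 + 24/43 = 30859/55212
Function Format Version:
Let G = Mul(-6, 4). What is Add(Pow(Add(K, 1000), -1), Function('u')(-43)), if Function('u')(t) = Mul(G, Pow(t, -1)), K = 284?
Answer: Rational(30859, 55212) ≈ 0.55892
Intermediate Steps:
G = -24
Function('u')(t) = Mul(-24, Pow(t, -1))
Add(Pow(Add(K, 1000), -1), Function('u')(-43)) = Add(Pow(Add(284, 1000), -1), Mul(-24, Pow(-43, -1))) = Add(Pow(1284, -1), Mul(-24, Rational(-1, 43))) = Add(Rational(1, 1284), Rational(24, 43)) = Rational(30859, 55212)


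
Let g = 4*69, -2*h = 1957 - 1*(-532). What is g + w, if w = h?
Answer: -1937/2 ≈ -968.50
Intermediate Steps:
h = -2489/2 (h = -(1957 - 1*(-532))/2 = -(1957 + 532)/2 = -½*2489 = -2489/2 ≈ -1244.5)
w = -2489/2 ≈ -1244.5
g = 276
g + w = 276 - 2489/2 = -1937/2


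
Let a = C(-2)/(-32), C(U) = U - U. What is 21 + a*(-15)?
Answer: 21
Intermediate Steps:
C(U) = 0
a = 0 (a = 0/(-32) = 0*(-1/32) = 0)
21 + a*(-15) = 21 + 0*(-15) = 21 + 0 = 21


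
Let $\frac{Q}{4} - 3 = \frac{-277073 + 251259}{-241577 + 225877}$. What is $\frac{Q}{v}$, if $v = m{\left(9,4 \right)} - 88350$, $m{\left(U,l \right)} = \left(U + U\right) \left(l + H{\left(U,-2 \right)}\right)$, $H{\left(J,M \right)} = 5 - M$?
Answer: $- \frac{36457}{172998300} \approx -0.00021074$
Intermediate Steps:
$m{\left(U,l \right)} = 2 U \left(7 + l\right)$ ($m{\left(U,l \right)} = \left(U + U\right) \left(l + \left(5 - -2\right)\right) = 2 U \left(l + \left(5 + 2\right)\right) = 2 U \left(l + 7\right) = 2 U \left(7 + l\right)$)
$v = -88152$ ($v = 2 \cdot 9 \left(7 + 4\right) - 88350 = 2 \cdot 9 \cdot 11 - 88350 = 198 - 88350 = -88152$)
$Q = \frac{72914}{3925}$ ($Q = 12 + 4 \frac{-277073 + 251259}{-241577 + 225877} = 12 + 4 \left(- \frac{25814}{-15700}\right) = 12 + 4 \left(\left(-25814\right) \left(- \frac{1}{15700}\right)\right) = 12 + 4 \cdot \frac{12907}{7850} = 12 + \frac{25814}{3925} = \frac{72914}{3925} \approx 18.577$)
$\frac{Q}{v} = \frac{72914}{3925 \left(-88152\right)} = \frac{72914}{3925} \left(- \frac{1}{88152}\right) = - \frac{36457}{172998300}$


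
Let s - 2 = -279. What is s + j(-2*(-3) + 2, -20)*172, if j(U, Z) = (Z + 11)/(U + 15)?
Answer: -7919/23 ≈ -344.30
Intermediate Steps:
j(U, Z) = (11 + Z)/(15 + U)
s = -277 (s = 2 - 279 = -277)
s + j(-2*(-3) + 2, -20)*172 = -277 + ((11 - 20)/(15 + (-2*(-3) + 2)))*172 = -277 + (-9/(15 + (6 + 2)))*172 = -277 + (-9/(15 + 8))*172 = -277 + (-9/23)*172 = -277 + ((1/23)*(-9))*172 = -277 - 9/23*172 = -277 - 1548/23 = -7919/23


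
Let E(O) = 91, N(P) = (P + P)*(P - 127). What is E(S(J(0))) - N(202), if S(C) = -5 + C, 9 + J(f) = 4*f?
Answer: -30209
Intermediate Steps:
J(f) = -9 + 4*f
N(P) = 2*P*(-127 + P) (N(P) = (2*P)*(-127 + P) = 2*P*(-127 + P))
E(S(J(0))) - N(202) = 91 - 2*202*(-127 + 202) = 91 - 2*202*75 = 91 - 1*30300 = 91 - 30300 = -30209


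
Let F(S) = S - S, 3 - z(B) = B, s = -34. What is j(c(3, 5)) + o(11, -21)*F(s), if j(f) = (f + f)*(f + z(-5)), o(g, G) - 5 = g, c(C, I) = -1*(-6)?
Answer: 168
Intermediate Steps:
c(C, I) = 6
o(g, G) = 5 + g
z(B) = 3 - B
F(S) = 0
j(f) = 2*f*(8 + f) (j(f) = (f + f)*(f + (3 - 1*(-5))) = (2*f)*(f + (3 + 5)) = (2*f)*(f + 8) = (2*f)*(8 + f) = 2*f*(8 + f))
j(c(3, 5)) + o(11, -21)*F(s) = 2*6*(8 + 6) + (5 + 11)*0 = 2*6*14 + 16*0 = 168 + 0 = 168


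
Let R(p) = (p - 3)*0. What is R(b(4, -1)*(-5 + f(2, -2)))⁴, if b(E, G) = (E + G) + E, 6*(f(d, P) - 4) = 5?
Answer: 0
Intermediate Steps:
f(d, P) = 29/6 (f(d, P) = 4 + (⅙)*5 = 4 + ⅚ = 29/6)
b(E, G) = G + 2*E
R(p) = 0 (R(p) = (-3 + p)*0 = 0)
R(b(4, -1)*(-5 + f(2, -2)))⁴ = 0⁴ = 0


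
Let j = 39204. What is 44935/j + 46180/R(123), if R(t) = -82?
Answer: -82125275/146124 ≈ -562.02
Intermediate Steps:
44935/j + 46180/R(123) = 44935/39204 + 46180/(-82) = 44935*(1/39204) + 46180*(-1/82) = 4085/3564 - 23090/41 = -82125275/146124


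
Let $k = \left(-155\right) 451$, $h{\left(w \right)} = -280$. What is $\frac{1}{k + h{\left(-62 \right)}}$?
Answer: $- \frac{1}{70185} \approx -1.4248 \cdot 10^{-5}$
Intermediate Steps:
$k = -69905$
$\frac{1}{k + h{\left(-62 \right)}} = \frac{1}{-69905 - 280} = \frac{1}{-70185} = - \frac{1}{70185}$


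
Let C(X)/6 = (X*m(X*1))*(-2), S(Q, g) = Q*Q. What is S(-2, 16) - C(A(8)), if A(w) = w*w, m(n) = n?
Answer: 49156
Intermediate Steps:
S(Q, g) = Q**2
A(w) = w**2
C(X) = -12*X**2 (C(X) = 6*((X*(X*1))*(-2)) = 6*((X*X)*(-2)) = 6*(X**2*(-2)) = 6*(-2*X**2) = -12*X**2)
S(-2, 16) - C(A(8)) = (-2)**2 - (-12)*(8**2)**2 = 4 - (-12)*64**2 = 4 - (-12)*4096 = 4 - 1*(-49152) = 4 + 49152 = 49156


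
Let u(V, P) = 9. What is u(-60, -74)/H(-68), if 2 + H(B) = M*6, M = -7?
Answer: -9/44 ≈ -0.20455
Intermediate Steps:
H(B) = -44 (H(B) = -2 - 7*6 = -2 - 42 = -44)
u(-60, -74)/H(-68) = 9/(-44) = 9*(-1/44) = -9/44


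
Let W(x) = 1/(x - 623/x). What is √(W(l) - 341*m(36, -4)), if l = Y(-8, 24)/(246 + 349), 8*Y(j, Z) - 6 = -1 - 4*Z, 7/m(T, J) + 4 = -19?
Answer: √4556082903728275377021/6625725713 ≈ 10.187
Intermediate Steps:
m(T, J) = -7/23 (m(T, J) = 7/(-4 - 19) = 7/(-23) = 7*(-1/23) = -7/23)
Y(j, Z) = 5/8 - Z/2 (Y(j, Z) = ¾ + (-1 - 4*Z)/8 = ¾ + (-⅛ - Z/2) = 5/8 - Z/2)
l = -13/680 (l = (5/8 - ½*24)/(246 + 349) = (5/8 - 12)/595 = -91/8*1/595 = -13/680 ≈ -0.019118)
√(W(l) - 341*m(36, -4)) = √(-13/(680*(-623 + (-13/680)²)) - 341*(-7/23)) = √(-13/(680*(-623 + 169/462400)) + 2387/23) = √(-13/(680*(-288075031/462400)) + 2387/23) = √(-13/680*(-462400/288075031) + 2387/23) = √(8840/288075031 + 2387/23) = √(687635302317/6625725713) = √4556082903728275377021/6625725713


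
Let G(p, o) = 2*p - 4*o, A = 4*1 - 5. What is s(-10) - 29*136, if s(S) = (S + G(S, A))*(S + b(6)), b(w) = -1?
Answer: -3658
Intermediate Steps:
A = -1 (A = 4 - 5 = -1)
G(p, o) = -4*o + 2*p
s(S) = (-1 + S)*(4 + 3*S) (s(S) = (S + (-4*(-1) + 2*S))*(S - 1) = (S + (4 + 2*S))*(-1 + S) = (4 + 3*S)*(-1 + S) = (-1 + S)*(4 + 3*S))
s(-10) - 29*136 = (-4 - 10 + 3*(-10)²) - 29*136 = (-4 - 10 + 3*100) - 3944 = (-4 - 10 + 300) - 3944 = 286 - 3944 = -3658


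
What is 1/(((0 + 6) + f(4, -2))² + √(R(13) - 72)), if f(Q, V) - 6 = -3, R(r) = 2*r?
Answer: 81/6607 - I*√46/6607 ≈ 0.01226 - 0.0010265*I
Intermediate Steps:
f(Q, V) = 3 (f(Q, V) = 6 - 3 = 3)
1/(((0 + 6) + f(4, -2))² + √(R(13) - 72)) = 1/(((0 + 6) + 3)² + √(2*13 - 72)) = 1/((6 + 3)² + √(26 - 72)) = 1/(9² + √(-46)) = 1/(81 + I*√46)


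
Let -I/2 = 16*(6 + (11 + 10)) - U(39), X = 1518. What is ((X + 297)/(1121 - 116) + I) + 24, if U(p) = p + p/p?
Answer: -50799/67 ≈ -758.19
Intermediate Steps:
U(p) = 1 + p (U(p) = p + 1 = 1 + p)
I = -784 (I = -2*(16*(6 + (11 + 10)) - (1 + 39)) = -2*(16*(6 + 21) - 1*40) = -2*(16*27 - 40) = -2*(432 - 40) = -2*392 = -784)
((X + 297)/(1121 - 116) + I) + 24 = ((1518 + 297)/(1121 - 116) - 784) + 24 = (1815/1005 - 784) + 24 = (1815*(1/1005) - 784) + 24 = (121/67 - 784) + 24 = -52407/67 + 24 = -50799/67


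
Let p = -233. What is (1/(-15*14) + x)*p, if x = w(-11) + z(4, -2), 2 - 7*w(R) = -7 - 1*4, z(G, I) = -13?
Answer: 545453/210 ≈ 2597.4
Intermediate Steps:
w(R) = 13/7 (w(R) = 2/7 - (-7 - 1*4)/7 = 2/7 - (-7 - 4)/7 = 2/7 - 1/7*(-11) = 2/7 + 11/7 = 13/7)
x = -78/7 (x = 13/7 - 13 = -78/7 ≈ -11.143)
(1/(-15*14) + x)*p = (1/(-15*14) - 78/7)*(-233) = (1/(-210) - 78/7)*(-233) = (-1/210 - 78/7)*(-233) = -2341/210*(-233) = 545453/210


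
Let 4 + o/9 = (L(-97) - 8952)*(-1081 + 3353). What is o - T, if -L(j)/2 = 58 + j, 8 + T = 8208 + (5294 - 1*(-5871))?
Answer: -181474953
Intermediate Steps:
T = 19365 (T = -8 + (8208 + (5294 - 1*(-5871))) = -8 + (8208 + (5294 + 5871)) = -8 + (8208 + 11165) = -8 + 19373 = 19365)
L(j) = -116 - 2*j (L(j) = -2*(58 + j) = -116 - 2*j)
o = -181455588 (o = -36 + 9*(((-116 - 2*(-97)) - 8952)*(-1081 + 3353)) = -36 + 9*(((-116 + 194) - 8952)*2272) = -36 + 9*((78 - 8952)*2272) = -36 + 9*(-8874*2272) = -36 + 9*(-20161728) = -36 - 181455552 = -181455588)
o - T = -181455588 - 1*19365 = -181455588 - 19365 = -181474953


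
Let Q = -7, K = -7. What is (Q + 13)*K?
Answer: -42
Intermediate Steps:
(Q + 13)*K = (-7 + 13)*(-7) = 6*(-7) = -42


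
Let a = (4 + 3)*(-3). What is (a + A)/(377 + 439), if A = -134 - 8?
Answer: -163/816 ≈ -0.19975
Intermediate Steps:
A = -142
a = -21 (a = 7*(-3) = -21)
(a + A)/(377 + 439) = (-21 - 142)/(377 + 439) = -163/816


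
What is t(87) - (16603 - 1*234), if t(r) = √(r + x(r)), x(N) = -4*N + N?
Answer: -16369 + I*√174 ≈ -16369.0 + 13.191*I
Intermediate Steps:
x(N) = -3*N
t(r) = √2*√(-r) (t(r) = √(r - 3*r) = √(-2*r) = √2*√(-r))
t(87) - (16603 - 1*234) = √2*√(-1*87) - (16603 - 1*234) = √2*√(-87) - (16603 - 234) = √2*(I*√87) - 1*16369 = I*√174 - 16369 = -16369 + I*√174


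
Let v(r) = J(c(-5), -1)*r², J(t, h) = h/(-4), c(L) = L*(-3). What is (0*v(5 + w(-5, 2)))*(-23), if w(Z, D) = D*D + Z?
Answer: 0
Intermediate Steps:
c(L) = -3*L
w(Z, D) = Z + D² (w(Z, D) = D² + Z = Z + D²)
J(t, h) = -h/4 (J(t, h) = h*(-¼) = -h/4)
v(r) = r²/4 (v(r) = (-¼*(-1))*r² = r²/4)
(0*v(5 + w(-5, 2)))*(-23) = (0*((5 + (-5 + 2²))²/4))*(-23) = (0*((5 + (-5 + 4))²/4))*(-23) = (0*((5 - 1)²/4))*(-23) = (0*((¼)*4²))*(-23) = (0*((¼)*16))*(-23) = (0*4)*(-23) = 0*(-23) = 0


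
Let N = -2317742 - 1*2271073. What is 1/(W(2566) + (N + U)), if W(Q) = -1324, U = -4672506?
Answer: -1/9262645 ≈ -1.0796e-7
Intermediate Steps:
N = -4588815 (N = -2317742 - 2271073 = -4588815)
1/(W(2566) + (N + U)) = 1/(-1324 + (-4588815 - 4672506)) = 1/(-1324 - 9261321) = 1/(-9262645) = -1/9262645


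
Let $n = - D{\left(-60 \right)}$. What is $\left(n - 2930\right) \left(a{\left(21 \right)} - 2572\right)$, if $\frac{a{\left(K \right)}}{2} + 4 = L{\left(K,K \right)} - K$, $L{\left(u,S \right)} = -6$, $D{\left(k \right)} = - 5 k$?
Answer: $8507820$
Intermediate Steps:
$n = -300$ ($n = - \left(-5\right) \left(-60\right) = \left(-1\right) 300 = -300$)
$a{\left(K \right)} = -20 - 2 K$ ($a{\left(K \right)} = -8 + 2 \left(-6 - K\right) = -8 - \left(12 + 2 K\right) = -20 - 2 K$)
$\left(n - 2930\right) \left(a{\left(21 \right)} - 2572\right) = \left(-300 - 2930\right) \left(\left(-20 - 42\right) - 2572\right) = - 3230 \left(\left(-20 - 42\right) - 2572\right) = - 3230 \left(-62 - 2572\right) = \left(-3230\right) \left(-2634\right) = 8507820$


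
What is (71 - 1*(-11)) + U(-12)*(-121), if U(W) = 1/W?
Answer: 1105/12 ≈ 92.083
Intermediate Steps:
(71 - 1*(-11)) + U(-12)*(-121) = (71 - 1*(-11)) - 121/(-12) = (71 + 11) - 1/12*(-121) = 82 + 121/12 = 1105/12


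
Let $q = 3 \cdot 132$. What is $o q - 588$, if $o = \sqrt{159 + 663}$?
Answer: $-588 + 396 \sqrt{822} \approx 10766.0$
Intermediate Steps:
$q = 396$
$o = \sqrt{822} \approx 28.671$
$o q - 588 = \sqrt{822} \cdot 396 - 588 = 396 \sqrt{822} - 588 = -588 + 396 \sqrt{822}$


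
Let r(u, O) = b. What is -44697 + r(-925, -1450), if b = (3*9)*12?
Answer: -44373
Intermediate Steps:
b = 324 (b = 27*12 = 324)
r(u, O) = 324
-44697 + r(-925, -1450) = -44697 + 324 = -44373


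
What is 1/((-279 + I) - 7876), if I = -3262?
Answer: -1/11417 ≈ -8.7589e-5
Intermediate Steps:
1/((-279 + I) - 7876) = 1/((-279 - 3262) - 7876) = 1/(-3541 - 7876) = 1/(-11417) = -1/11417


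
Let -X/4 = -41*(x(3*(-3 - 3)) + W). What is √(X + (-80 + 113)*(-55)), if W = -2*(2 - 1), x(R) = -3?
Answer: I*√2635 ≈ 51.332*I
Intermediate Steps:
W = -2 (W = -2*1 = -2)
X = -820 (X = -(-164)*(-3 - 2) = -(-164)*(-5) = -4*205 = -820)
√(X + (-80 + 113)*(-55)) = √(-820 + (-80 + 113)*(-55)) = √(-820 + 33*(-55)) = √(-820 - 1815) = √(-2635) = I*√2635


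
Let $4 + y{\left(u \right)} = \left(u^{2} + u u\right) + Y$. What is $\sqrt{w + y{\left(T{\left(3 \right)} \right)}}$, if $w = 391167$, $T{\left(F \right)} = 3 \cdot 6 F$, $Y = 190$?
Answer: $\sqrt{397185} \approx 630.23$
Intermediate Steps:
$T{\left(F \right)} = 18 F$
$y{\left(u \right)} = 186 + 2 u^{2}$ ($y{\left(u \right)} = -4 + \left(\left(u^{2} + u u\right) + 190\right) = -4 + \left(\left(u^{2} + u^{2}\right) + 190\right) = -4 + \left(2 u^{2} + 190\right) = -4 + \left(190 + 2 u^{2}\right) = 186 + 2 u^{2}$)
$\sqrt{w + y{\left(T{\left(3 \right)} \right)}} = \sqrt{391167 + \left(186 + 2 \left(18 \cdot 3\right)^{2}\right)} = \sqrt{391167 + \left(186 + 2 \cdot 54^{2}\right)} = \sqrt{391167 + \left(186 + 2 \cdot 2916\right)} = \sqrt{391167 + \left(186 + 5832\right)} = \sqrt{391167 + 6018} = \sqrt{397185}$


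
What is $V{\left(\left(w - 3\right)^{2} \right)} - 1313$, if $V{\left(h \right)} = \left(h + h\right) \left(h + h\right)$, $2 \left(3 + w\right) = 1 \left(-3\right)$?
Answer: $\frac{45373}{4} \approx 11343.0$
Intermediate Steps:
$w = - \frac{9}{2}$ ($w = -3 + \frac{1 \left(-3\right)}{2} = -3 + \frac{1}{2} \left(-3\right) = -3 - \frac{3}{2} = - \frac{9}{2} \approx -4.5$)
$V{\left(h \right)} = 4 h^{2}$ ($V{\left(h \right)} = 2 h 2 h = 4 h^{2}$)
$V{\left(\left(w - 3\right)^{2} \right)} - 1313 = 4 \left(\left(- \frac{9}{2} - 3\right)^{2}\right)^{2} - 1313 = 4 \left(\left(- \frac{15}{2}\right)^{2}\right)^{2} - 1313 = 4 \left(\frac{225}{4}\right)^{2} - 1313 = 4 \cdot \frac{50625}{16} - 1313 = \frac{50625}{4} - 1313 = \frac{45373}{4}$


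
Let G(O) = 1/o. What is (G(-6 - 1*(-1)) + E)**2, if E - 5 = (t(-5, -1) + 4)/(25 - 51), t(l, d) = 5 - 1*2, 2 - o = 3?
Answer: 9409/676 ≈ 13.919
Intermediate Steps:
o = -1 (o = 2 - 1*3 = 2 - 3 = -1)
t(l, d) = 3 (t(l, d) = 5 - 2 = 3)
E = 123/26 (E = 5 + (3 + 4)/(25 - 51) = 5 + 7/(-26) = 5 + 7*(-1/26) = 5 - 7/26 = 123/26 ≈ 4.7308)
G(O) = -1 (G(O) = 1/(-1) = -1)
(G(-6 - 1*(-1)) + E)**2 = (-1 + 123/26)**2 = (97/26)**2 = 9409/676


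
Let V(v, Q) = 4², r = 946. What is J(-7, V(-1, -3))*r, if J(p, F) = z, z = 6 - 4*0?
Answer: 5676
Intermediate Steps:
z = 6 (z = 6 + 0 = 6)
V(v, Q) = 16
J(p, F) = 6
J(-7, V(-1, -3))*r = 6*946 = 5676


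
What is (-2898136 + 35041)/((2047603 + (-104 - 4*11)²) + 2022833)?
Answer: -572619/818468 ≈ -0.69962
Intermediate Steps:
(-2898136 + 35041)/((2047603 + (-104 - 4*11)²) + 2022833) = -2863095/((2047603 + (-104 - 44)²) + 2022833) = -2863095/((2047603 + (-148)²) + 2022833) = -2863095/((2047603 + 21904) + 2022833) = -2863095/(2069507 + 2022833) = -2863095/4092340 = -2863095*1/4092340 = -572619/818468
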